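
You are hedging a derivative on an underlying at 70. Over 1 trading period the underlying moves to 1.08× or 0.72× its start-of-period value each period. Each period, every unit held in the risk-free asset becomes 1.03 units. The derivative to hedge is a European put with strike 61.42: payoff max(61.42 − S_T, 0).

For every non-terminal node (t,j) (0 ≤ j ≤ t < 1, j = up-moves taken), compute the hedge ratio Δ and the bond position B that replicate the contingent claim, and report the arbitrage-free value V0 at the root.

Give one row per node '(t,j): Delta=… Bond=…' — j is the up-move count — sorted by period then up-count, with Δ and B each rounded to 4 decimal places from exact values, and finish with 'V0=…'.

(0,0): Delta=-0.4373 Bond=32.0971
V0=1.4860

Since d<R<u, set p* = (R−d)/(u−d) = 0.8611; price each node as the discounted p*-expectation of its children.
Terminal values V(1,·): V(1,0)=11.0200, V(1,1)=0.0000
(0,0): S=70.0000. Δ = (V_up−V_dn)/(S_up−S_dn) = (0.0000−11.0200)/(75.6000−50.4000) = -0.4373. V = [p*·0.0000 + (1−p*)·11.0200]/1.03 = 1.4860. B = V − Δ·S = 32.0971.
Self-financing check: at every node Δ·S+B equals the discounted successor values.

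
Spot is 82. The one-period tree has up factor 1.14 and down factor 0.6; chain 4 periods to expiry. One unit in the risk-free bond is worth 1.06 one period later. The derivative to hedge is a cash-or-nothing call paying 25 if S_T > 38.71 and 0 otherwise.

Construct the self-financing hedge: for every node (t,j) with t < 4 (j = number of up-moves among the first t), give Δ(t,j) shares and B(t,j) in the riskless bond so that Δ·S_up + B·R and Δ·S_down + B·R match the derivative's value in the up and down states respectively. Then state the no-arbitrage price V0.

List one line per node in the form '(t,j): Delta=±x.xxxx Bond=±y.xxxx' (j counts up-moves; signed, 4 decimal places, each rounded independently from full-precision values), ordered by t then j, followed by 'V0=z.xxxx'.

The replicating-portfolio and risk-neutral prices coincide; use p* = (1.06−0.6)/(1.14−0.6) = 0.8519 for the latter.
At expiry t=4: V(4,0)=0.0000, V(4,1)=0.0000, V(4,2)=0.0000, V(4,3)=25.0000, V(4,4)=25.0000
(3,0): S=17.7120. Δ = (V_up−V_dn)/(S_up−S_dn) = (0.0000−0.0000)/(20.1917−10.6272) = 0.0000. V = [p*·0.0000 + (1−p*)·0.0000]/1.06 = 0.0000. B = V − Δ·S = 0.0000.
(3,1): S=33.6528. Δ = (V_up−V_dn)/(S_up−S_dn) = (0.0000−0.0000)/(38.3642−20.1917) = 0.0000. V = [p*·0.0000 + (1−p*)·0.0000]/1.06 = 0.0000. B = V − Δ·S = 0.0000.
(3,2): S=63.9403. Δ = (V_up−V_dn)/(S_up−S_dn) = (25.0000−0.0000)/(72.8920−38.3642) = 0.7241. V = [p*·25.0000 + (1−p*)·0.0000]/1.06 = 20.0908. B = V − Δ·S = -26.2055.
(3,3): S=121.4866. Δ = (V_up−V_dn)/(S_up−S_dn) = (25.0000−25.0000)/(138.4947−72.8920) = 0.0000. V = [p*·25.0000 + (1−p*)·25.0000]/1.06 = 23.5849. B = V − Δ·S = 23.5849.
(2,0): S=29.5200. Δ = (V_up−V_dn)/(S_up−S_dn) = (0.0000−0.0000)/(33.6528−17.7120) = 0.0000. V = [p*·0.0000 + (1−p*)·0.0000]/1.06 = 0.0000. B = V − Δ·S = 0.0000.
(2,1): S=56.0880. Δ = (V_up−V_dn)/(S_up−S_dn) = (20.0908−0.0000)/(63.9403−33.6528) = 0.6633. V = [p*·20.0908 + (1−p*)·0.0000]/1.06 = 16.1457. B = V − Δ·S = -21.0596.
(2,2): S=106.5672. Δ = (V_up−V_dn)/(S_up−S_dn) = (23.5849−20.0908)/(121.4866−63.9403) = 0.0607. V = [p*·23.5849 + (1−p*)·20.0908]/1.06 = 21.7616. B = V − Δ·S = 15.2911.
(1,0): S=49.2000. Δ = (V_up−V_dn)/(S_up−S_dn) = (16.1457−0.0000)/(56.0880−29.5200) = 0.6077. V = [p*·16.1457 + (1−p*)·0.0000]/1.06 = 12.9752. B = V − Δ·S = -16.9242.
(1,1): S=93.4800. Δ = (V_up−V_dn)/(S_up−S_dn) = (21.7616−16.1457)/(106.5672−56.0880) = 0.1113. V = [p*·21.7616 + (1−p*)·16.1457]/1.06 = 19.7449. B = V − Δ·S = 9.3451.
(0,0): S=82.0000. Δ = (V_up−V_dn)/(S_up−S_dn) = (19.7449−12.9752)/(93.4800−49.2000) = 0.1529. V = [p*·19.7449 + (1−p*)·12.9752]/1.06 = 17.6811. B = V − Δ·S = 5.1447.
Check: Δ(0,0)·S0 + B(0,0) = 17.6811 = V0.

(0,0): Delta=0.1529 Bond=5.1447
(1,0): Delta=0.6077 Bond=-16.9242
(1,1): Delta=0.1113 Bond=9.3451
(2,0): Delta=0.0000 Bond=0.0000
(2,1): Delta=0.6633 Bond=-21.0596
(2,2): Delta=0.0607 Bond=15.2911
(3,0): Delta=0.0000 Bond=0.0000
(3,1): Delta=0.0000 Bond=0.0000
(3,2): Delta=0.7241 Bond=-26.2055
(3,3): Delta=0.0000 Bond=23.5849
V0=17.6811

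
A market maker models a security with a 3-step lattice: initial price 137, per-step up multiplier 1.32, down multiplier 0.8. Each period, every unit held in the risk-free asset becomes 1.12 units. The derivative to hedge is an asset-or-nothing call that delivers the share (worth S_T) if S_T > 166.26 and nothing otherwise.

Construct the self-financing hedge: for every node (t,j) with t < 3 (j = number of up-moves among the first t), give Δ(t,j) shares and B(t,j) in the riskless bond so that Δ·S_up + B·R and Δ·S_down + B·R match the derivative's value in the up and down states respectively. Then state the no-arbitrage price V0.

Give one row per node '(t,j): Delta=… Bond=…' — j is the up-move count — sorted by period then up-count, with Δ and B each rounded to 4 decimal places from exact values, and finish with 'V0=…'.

(0,0): Delta=1.5376 Bond=-98.9907
(1,0): Delta=1.8411 Bond=-144.1304
(1,1): Delta=1.4227 Bond=-90.0815
(2,0): Delta=0.0000 Bond=0.0000
(2,1): Delta=2.5385 Bond=-262.3174
(2,2): Delta=1.0000 Bond=0.0000
V0=111.6615

Since d<R<u, set p* = (R−d)/(u−d) = 0.6154; price each node as the discounted p*-expectation of its children.
At expiry t=3: V(3,0)=0.0000, V(3,1)=0.0000, V(3,2)=190.9670, V(3,3)=315.0956
(2,0): S=87.6800. Δ = (V_up−V_dn)/(S_up−S_dn) = (0.0000−0.0000)/(115.7376−70.1440) = 0.0000. V = [p*·0.0000 + (1−p*)·0.0000]/1.12 = 0.0000. B = V − Δ·S = 0.0000.
(2,1): S=144.6720. Δ = (V_up−V_dn)/(S_up−S_dn) = (190.9670−0.0000)/(190.9670−115.7376) = 2.5385. V = [p*·190.9670 + (1−p*)·0.0000]/1.12 = 104.9269. B = V − Δ·S = -262.3174.
(2,2): S=238.7088. Δ = (V_up−V_dn)/(S_up−S_dn) = (315.0956−190.9670)/(315.0956−190.9670) = 1.0000. V = [p*·315.0956 + (1−p*)·190.9670]/1.12 = 238.7088. B = V − Δ·S = 0.0000.
(1,0): S=109.6000. Δ = (V_up−V_dn)/(S_up−S_dn) = (104.9269−0.0000)/(144.6720−87.6800) = 1.8411. V = [p*·104.9269 + (1−p*)·0.0000]/1.12 = 57.6522. B = V − Δ·S = -144.1304.
(1,1): S=180.8400. Δ = (V_up−V_dn)/(S_up−S_dn) = (238.7088−104.9269)/(238.7088−144.6720) = 1.4227. V = [p*·238.7088 + (1−p*)·104.9269]/1.12 = 167.1913. B = V − Δ·S = -90.0815.
(0,0): S=137.0000. Δ = (V_up−V_dn)/(S_up−S_dn) = (167.1913−57.6522)/(180.8400−109.6000) = 1.5376. V = [p*·167.1913 + (1−p*)·57.6522]/1.12 = 111.6615. B = V − Δ·S = -98.9907.
Each (Δ,B) replicates both successor values, so the strategy is self-financing and V0 is arbitrage-free.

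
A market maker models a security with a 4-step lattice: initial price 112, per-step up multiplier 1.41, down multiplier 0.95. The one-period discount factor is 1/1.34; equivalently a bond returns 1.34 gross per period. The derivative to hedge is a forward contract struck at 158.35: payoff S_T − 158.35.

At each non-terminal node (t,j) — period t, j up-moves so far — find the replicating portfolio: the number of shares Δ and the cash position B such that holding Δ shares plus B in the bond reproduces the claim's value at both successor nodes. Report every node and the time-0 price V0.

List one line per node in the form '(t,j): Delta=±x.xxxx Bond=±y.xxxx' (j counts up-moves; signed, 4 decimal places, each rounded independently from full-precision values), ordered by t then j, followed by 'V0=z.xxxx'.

Risk-neutral probability p* = (R−d)/(u−d) = (1.34−0.95)/(1.41−0.95) = 0.8478.
Terminal values V(4,·): V(4,0)=-67.1253, V(4,1)=-22.9533, V(4,2)=42.6071, V(4,3)=139.9127, V(4,4)=284.3347
(3,0): S=96.0260. Δ = (V_up−V_dn)/(S_up−S_dn) = (-22.9533−-67.1253)/(135.3967−91.2247) = 1.0000. V = [p*·-22.9533 + (1−p*)·-67.1253]/1.34 = -22.1456. B = V − Δ·S = -118.1716.
(3,1): S=142.5228. Δ = (V_up−V_dn)/(S_up−S_dn) = (42.6071−-22.9533)/(200.9571−135.3967) = 1.0000. V = [p*·42.6071 + (1−p*)·-22.9533]/1.34 = 24.3512. B = V − Δ·S = -118.1716.
(3,2): S=211.5338. Δ = (V_up−V_dn)/(S_up−S_dn) = (139.9127−42.6071)/(298.2627−200.9571) = 1.0000. V = [p*·139.9127 + (1−p*)·42.6071]/1.34 = 93.3622. B = V − Δ·S = -118.1716.
(3,3): S=313.9608. Δ = (V_up−V_dn)/(S_up−S_dn) = (284.3347−139.9127)/(442.6847−298.2627) = 1.0000. V = [p*·284.3347 + (1−p*)·139.9127]/1.34 = 195.7891. B = V − Δ·S = -118.1716.
(2,0): S=101.0800. Δ = (V_up−V_dn)/(S_up−S_dn) = (24.3512−-22.1456)/(142.5228−96.0260) = 1.0000. V = [p*·24.3512 + (1−p*)·-22.1456]/1.34 = 12.8922. B = V − Δ·S = -88.1878.
(2,1): S=150.0240. Δ = (V_up−V_dn)/(S_up−S_dn) = (93.3622−24.3512)/(211.5338−142.5228) = 1.0000. V = [p*·93.3622 + (1−p*)·24.3512]/1.34 = 61.8362. B = V − Δ·S = -88.1878.
(2,2): S=222.6672. Δ = (V_up−V_dn)/(S_up−S_dn) = (195.7891−93.3622)/(313.9608−211.5338) = 1.0000. V = [p*·195.7891 + (1−p*)·93.3622]/1.34 = 134.4794. B = V − Δ·S = -88.1878.
(1,0): S=106.4000. Δ = (V_up−V_dn)/(S_up−S_dn) = (61.8362−12.8922)/(150.0240−101.0800) = 1.0000. V = [p*·61.8362 + (1−p*)·12.8922]/1.34 = 40.5882. B = V − Δ·S = -65.8118.
(1,1): S=157.9200. Δ = (V_up−V_dn)/(S_up−S_dn) = (134.4794−61.8362)/(222.6672−150.0240) = 1.0000. V = [p*·134.4794 + (1−p*)·61.8362]/1.34 = 92.1082. B = V − Δ·S = -65.8118.
(0,0): S=112.0000. Δ = (V_up−V_dn)/(S_up−S_dn) = (92.1082−40.5882)/(157.9200−106.4000) = 1.0000. V = [p*·92.1082 + (1−p*)·40.5882]/1.34 = 62.8867. B = V − Δ·S = -49.1133.
Root portfolio cost Δ·112+B reproduces V0=62.8867.

(0,0): Delta=1.0000 Bond=-49.1133
(1,0): Delta=1.0000 Bond=-65.8118
(1,1): Delta=1.0000 Bond=-65.8118
(2,0): Delta=1.0000 Bond=-88.1878
(2,1): Delta=1.0000 Bond=-88.1878
(2,2): Delta=1.0000 Bond=-88.1878
(3,0): Delta=1.0000 Bond=-118.1716
(3,1): Delta=1.0000 Bond=-118.1716
(3,2): Delta=1.0000 Bond=-118.1716
(3,3): Delta=1.0000 Bond=-118.1716
V0=62.8867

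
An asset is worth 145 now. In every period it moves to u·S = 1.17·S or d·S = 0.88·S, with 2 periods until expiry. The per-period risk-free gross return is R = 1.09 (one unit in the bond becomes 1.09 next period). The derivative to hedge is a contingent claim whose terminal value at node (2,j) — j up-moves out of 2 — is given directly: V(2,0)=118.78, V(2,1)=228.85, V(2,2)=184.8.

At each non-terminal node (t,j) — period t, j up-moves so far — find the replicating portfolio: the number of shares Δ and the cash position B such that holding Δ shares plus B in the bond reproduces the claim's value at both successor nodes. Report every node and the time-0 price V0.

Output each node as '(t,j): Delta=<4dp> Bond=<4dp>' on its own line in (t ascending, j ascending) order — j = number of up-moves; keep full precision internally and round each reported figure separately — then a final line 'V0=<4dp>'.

No-arbitrage ⇒ martingale measure with p* = (R−d)/(u−d) = 0.7241.
Terminal payoffs: V(2,0)=118.7800, V(2,1)=228.8500, V(2,2)=184.8000
(1,0): S=127.6000. Δ = (V_up−V_dn)/(S_up−S_dn) = (228.8500−118.7800)/(149.2920−112.2880) = 2.9745. V = [p*·228.8500 + (1−p*)·118.7800]/1.09 = 182.0971. B = V − Δ·S = -197.4546.
(1,1): S=169.6500. Δ = (V_up−V_dn)/(S_up−S_dn) = (184.8000−228.8500)/(198.4905−149.2920) = -0.8954. V = [p*·184.8000 + (1−p*)·228.8500]/1.09 = 180.6897. B = V − Δ·S = 332.5862.
(0,0): S=145.0000. Δ = (V_up−V_dn)/(S_up−S_dn) = (180.6897−182.0971)/(169.6500−127.6000) = -0.0335. V = [p*·180.6897 + (1−p*)·182.0971]/1.09 = 166.1265. B = V − Δ·S = 170.9799.
Self-financing check: at every node Δ·S+B equals the discounted successor values.

(0,0): Delta=-0.0335 Bond=170.9799
(1,0): Delta=2.9745 Bond=-197.4546
(1,1): Delta=-0.8954 Bond=332.5862
V0=166.1265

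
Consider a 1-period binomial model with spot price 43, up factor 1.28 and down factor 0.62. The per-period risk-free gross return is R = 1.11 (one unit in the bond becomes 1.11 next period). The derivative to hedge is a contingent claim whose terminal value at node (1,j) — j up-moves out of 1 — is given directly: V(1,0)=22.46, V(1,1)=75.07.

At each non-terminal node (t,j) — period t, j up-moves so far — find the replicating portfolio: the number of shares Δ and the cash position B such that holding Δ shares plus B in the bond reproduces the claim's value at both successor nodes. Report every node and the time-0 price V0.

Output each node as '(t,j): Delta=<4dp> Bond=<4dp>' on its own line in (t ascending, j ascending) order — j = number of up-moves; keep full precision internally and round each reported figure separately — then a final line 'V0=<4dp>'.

(0,0): Delta=1.8538 Bond=-24.2897
V0=55.4225

Since d<R<u, set p* = (R−d)/(u−d) = 0.7424; price each node as the discounted p*-expectation of its children.
At expiry t=1: V(1,0)=22.4600, V(1,1)=75.0700
  t=0,j=0: stock 43.0000 → up 55.0400 (V=75.0700), down 26.6600 (V=22.4600). Price 55.4225; hedge Δ=1.8538, bond B=-24.2897.
Check: Δ(0,0)·S0 + B(0,0) = 55.4225 = V0.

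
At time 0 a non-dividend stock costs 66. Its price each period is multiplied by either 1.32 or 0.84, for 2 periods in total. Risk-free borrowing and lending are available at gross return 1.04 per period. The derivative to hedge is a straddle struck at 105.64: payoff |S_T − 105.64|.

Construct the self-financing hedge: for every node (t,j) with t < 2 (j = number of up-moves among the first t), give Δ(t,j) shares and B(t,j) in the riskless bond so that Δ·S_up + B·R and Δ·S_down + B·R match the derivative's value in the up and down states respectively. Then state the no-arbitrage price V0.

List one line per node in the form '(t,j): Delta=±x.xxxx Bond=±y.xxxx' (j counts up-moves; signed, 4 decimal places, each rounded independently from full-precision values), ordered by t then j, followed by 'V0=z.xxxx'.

(0,0): Delta=-0.7633 Bond=85.0521
(1,0): Delta=-1.0000 Bond=101.5769
(1,1): Delta=-0.5524 Bond=70.0823
V0=34.6744

The replicating-portfolio and risk-neutral prices coincide; use p* = (1.04−0.84)/(1.32−0.84) = 0.4167 for the latter.
Terminal values V(2,·): V(2,0)=59.0704, V(2,1)=32.4592, V(2,2)=9.3584
(1,0): S=55.4400. Δ = (V_up−V_dn)/(S_up−S_dn) = (32.4592−59.0704)/(73.1808−46.5696) = -1.0000. V = [p*·32.4592 + (1−p*)·59.0704]/1.04 = 46.1369. B = V − Δ·S = 101.5769.
(1,1): S=87.1200. Δ = (V_up−V_dn)/(S_up−S_dn) = (9.3584−32.4592)/(114.9984−73.1808) = -0.5524. V = [p*·9.3584 + (1−p*)·32.4592]/1.04 = 21.9556. B = V − Δ·S = 70.0823.
(0,0): S=66.0000. Δ = (V_up−V_dn)/(S_up−S_dn) = (21.9556−46.1369)/(87.1200−55.4400) = -0.7633. V = [p*·21.9556 + (1−p*)·46.1369]/1.04 = 34.6744. B = V − Δ·S = 85.0521.
Check: Δ(0,0)·S0 + B(0,0) = 34.6744 = V0.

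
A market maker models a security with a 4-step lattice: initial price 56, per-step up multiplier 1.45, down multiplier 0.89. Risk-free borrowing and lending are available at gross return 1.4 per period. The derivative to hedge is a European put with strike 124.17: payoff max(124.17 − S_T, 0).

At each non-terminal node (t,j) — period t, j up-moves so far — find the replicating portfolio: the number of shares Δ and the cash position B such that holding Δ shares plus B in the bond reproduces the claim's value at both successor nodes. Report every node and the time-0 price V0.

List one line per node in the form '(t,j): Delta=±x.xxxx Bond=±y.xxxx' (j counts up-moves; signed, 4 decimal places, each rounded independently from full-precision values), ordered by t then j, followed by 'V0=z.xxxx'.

Risk-neutral probability p* = (R−d)/(u−d) = (1.4−0.89)/(1.45−0.89) = 0.9107.
Payoff layer (t=4): V(4,0)=89.0343, V(4,1)=66.9265, V(4,2)=30.9081, V(4,3)=0.0000, V(4,4)=0.0000
Node (3,0) S=39.4783: V=(p*·66.9265+(1−p*)·89.0343)/1.4=49.2146; Δ=(66.9265−89.0343)/(57.2435−35.1357)=-1.0000; B=V−Δ·S=88.6929
Node (3,1) S=64.3185: V=(p*·30.9081+(1−p*)·66.9265)/1.4=24.3743; Δ=(30.9081−66.9265)/(93.2619−57.2435)=-1.0000; B=V−Δ·S=88.6929
Node (3,2) S=104.7886: V=(p*·0.0000+(1−p*)·30.9081)/1.4=1.9712; Δ=(0.0000−30.9081)/(151.9435−93.2619)=-0.5267; B=V−Δ·S=57.1643
Node (3,3) S=170.7230: V=(p*·0.0000+(1−p*)·0.0000)/1.4=0.0000; Δ=(0.0000−0.0000)/(247.5483−151.9435)=0.0000; B=V−Δ·S=0.0000
Node (2,0) S=44.3576: V=(p*·24.3743+(1−p*)·49.2146)/1.4=18.9944; Δ=(24.3743−49.2146)/(64.3185−39.4783)=-1.0000; B=V−Δ·S=63.3520
Node (2,1) S=72.2680: V=(p*·1.9712+(1−p*)·24.3743)/1.4=2.8368; Δ=(1.9712−24.3743)/(104.7886−64.3185)=-0.5536; B=V−Δ·S=42.8424
Node (2,2) S=117.7400: V=(p*·0.0000+(1−p*)·1.9712)/1.4=0.1257; Δ=(0.0000−1.9712)/(170.7230−104.7886)=-0.0299; B=V−Δ·S=3.6457
Node (1,0) S=49.8400: V=(p*·2.8368+(1−p*)·18.9944)/1.4=3.0567; Δ=(2.8368−18.9944)/(72.2680−44.3576)=-0.5789; B=V−Δ·S=31.9097
Node (1,1) S=81.2000: V=(p*·0.1257+(1−p*)·2.8368)/1.4=0.2627; Δ=(0.1257−2.8368)/(117.7400−72.2680)=-0.0596; B=V−Δ·S=5.1038
Node (0,0) S=56.0000: V=(p*·0.2627+(1−p*)·3.0567)/1.4=0.3658; Δ=(0.2627−3.0567)/(81.2000−49.8400)=-0.0891; B=V−Δ·S=5.3552
Self-financing check: at every node Δ·S+B equals the discounted successor values.

(0,0): Delta=-0.0891 Bond=5.3552
(1,0): Delta=-0.5789 Bond=31.9097
(1,1): Delta=-0.0596 Bond=5.1038
(2,0): Delta=-1.0000 Bond=63.3520
(2,1): Delta=-0.5536 Bond=42.8424
(2,2): Delta=-0.0299 Bond=3.6457
(3,0): Delta=-1.0000 Bond=88.6929
(3,1): Delta=-1.0000 Bond=88.6929
(3,2): Delta=-0.5267 Bond=57.1643
(3,3): Delta=0.0000 Bond=0.0000
V0=0.3658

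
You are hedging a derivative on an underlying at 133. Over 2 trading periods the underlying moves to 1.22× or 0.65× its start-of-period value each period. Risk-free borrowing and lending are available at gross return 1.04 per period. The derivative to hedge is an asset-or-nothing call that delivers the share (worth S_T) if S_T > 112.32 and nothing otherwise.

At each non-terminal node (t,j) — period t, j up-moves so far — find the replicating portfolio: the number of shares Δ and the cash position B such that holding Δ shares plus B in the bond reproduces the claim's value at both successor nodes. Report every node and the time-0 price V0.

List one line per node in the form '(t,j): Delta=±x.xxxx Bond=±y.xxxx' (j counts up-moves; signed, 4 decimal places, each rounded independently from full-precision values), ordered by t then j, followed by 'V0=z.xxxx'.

(0,0): Delta=1.7179 Bond=-142.8015
(1,0): Delta=0.0000 Bond=0.0000
(1,1): Delta=2.1404 Bond=-217.0583
V0=85.6809

Risk-neutral probability p* = (R−d)/(u−d) = (1.04−0.65)/(1.22−0.65) = 0.6842.
Terminal values V(2,·): V(2,0)=0.0000, V(2,1)=0.0000, V(2,2)=197.9572
Node (1,0) S=86.4500: V=(p*·0.0000+(1−p*)·0.0000)/1.04=0.0000; Δ=(0.0000−0.0000)/(105.4690−56.1925)=0.0000; B=V−Δ·S=0.0000
Node (1,1) S=162.2600: V=(p*·197.9572+(1−p*)·0.0000)/1.04=130.2350; Δ=(197.9572−0.0000)/(197.9572−105.4690)=2.1404; B=V−Δ·S=-217.0583
Node (0,0) S=133.0000: V=(p*·130.2350+(1−p*)·0.0000)/1.04=85.6809; Δ=(130.2350−0.0000)/(162.2600−86.4500)=1.7179; B=V−Δ·S=-142.8015
Each (Δ,B) replicates both successor values, so the strategy is self-financing and V0 is arbitrage-free.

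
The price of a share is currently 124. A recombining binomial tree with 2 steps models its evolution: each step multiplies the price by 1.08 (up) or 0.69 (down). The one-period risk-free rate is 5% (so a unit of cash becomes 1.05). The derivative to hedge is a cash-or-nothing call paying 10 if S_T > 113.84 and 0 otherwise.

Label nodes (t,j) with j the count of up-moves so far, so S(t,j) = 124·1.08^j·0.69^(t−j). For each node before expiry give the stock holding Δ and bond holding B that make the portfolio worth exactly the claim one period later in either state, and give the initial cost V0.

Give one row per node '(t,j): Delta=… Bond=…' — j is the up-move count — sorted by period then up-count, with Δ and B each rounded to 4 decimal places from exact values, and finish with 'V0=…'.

Since d<R<u, set p* = (R−d)/(u−d) = 0.9231; price each node as the discounted p*-expectation of its children.
Terminal values V(2,·): V(2,0)=0.0000, V(2,1)=0.0000, V(2,2)=10.0000
Node (1,0) S=85.5600: V=(p*·0.0000+(1−p*)·0.0000)/1.05=0.0000; Δ=(0.0000−0.0000)/(92.4048−59.0364)=0.0000; B=V−Δ·S=0.0000
Node (1,1) S=133.9200: V=(p*·10.0000+(1−p*)·0.0000)/1.05=8.7912; Δ=(10.0000−0.0000)/(144.6336−92.4048)=0.1915; B=V−Δ·S=-16.8498
Node (0,0) S=124.0000: V=(p*·8.7912+(1−p*)·0.0000)/1.05=7.7285; Δ=(8.7912−0.0000)/(133.9200−85.5600)=0.1818; B=V−Δ·S=-14.8130
The time-0 hedge costs 7.7285, which is the no-arbitrage price.

(0,0): Delta=0.1818 Bond=-14.8130
(1,0): Delta=0.0000 Bond=0.0000
(1,1): Delta=0.1915 Bond=-16.8498
V0=7.7285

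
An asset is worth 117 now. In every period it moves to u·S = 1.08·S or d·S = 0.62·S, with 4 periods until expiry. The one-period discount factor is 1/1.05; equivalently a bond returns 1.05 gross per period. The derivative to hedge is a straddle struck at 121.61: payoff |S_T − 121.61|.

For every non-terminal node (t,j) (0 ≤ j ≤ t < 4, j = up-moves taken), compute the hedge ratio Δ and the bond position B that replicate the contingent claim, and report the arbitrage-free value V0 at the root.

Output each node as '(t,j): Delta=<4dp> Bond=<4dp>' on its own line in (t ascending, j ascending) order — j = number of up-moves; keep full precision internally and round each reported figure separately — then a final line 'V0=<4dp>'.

Since d<R<u, set p* = (R−d)/(u−d) = 0.9348; price each node as the discounted p*-expectation of its children.
At expiry t=4: V(4,0)=104.3217, V(4,1)=91.4949, V(4,2)=69.1514, V(4,3)=30.2305, V(4,4)=37.5672
  t=3,j=0: stock 27.8844 → up 30.1151 (V=91.4949), down 17.2883 (V=104.3217). Price 87.9347; hedge Δ=-1.0000, bond B=115.8190.
  t=3,j=1: stock 48.5728 → up 52.4586 (V=69.1514), down 30.1151 (V=91.4949). Price 67.2463; hedge Δ=-1.0000, bond B=115.8190.
  t=3,j=2: stock 84.6107 → up 91.3795 (V=30.2305), down 52.4586 (V=69.1514). Price 31.2084; hedge Δ=-1.0000, bond B=115.8190.
  t=3,j=3: stock 147.3863 → up 159.1772 (V=37.5672), down 91.3795 (V=30.2305). Price 35.3226; hedge Δ=0.1082, bond B=19.3732.
  t=2,j=0: stock 44.9748 → up 48.5728 (V=67.2463), down 27.8844 (V=87.9347). Price 65.3291; hedge Δ=-1.0000, bond B=110.3039.
  t=2,j=1: stock 78.3432 → up 84.6107 (V=31.2084), down 48.5728 (V=67.2463). Price 31.9607; hedge Δ=-1.0000, bond B=110.3039.
  t=2,j=2: stock 136.4688 → up 147.3863 (V=35.3226), down 84.6107 (V=31.2084). Price 33.3850; hedge Δ=0.0655, bond B=24.4411.
  t=1,j=0: stock 72.5400 → up 78.3432 (V=31.9607), down 44.9748 (V=65.3291). Price 32.5113; hedge Δ=-1.0000, bond B=105.0513.
  t=1,j=1: stock 126.3600 → up 136.4688 (V=33.3850), down 78.3432 (V=31.9607). Price 31.7068; hedge Δ=0.0245, bond B=28.6103.
  t=0,j=0: stock 117.0000 → up 126.3600 (V=31.7068), down 72.5400 (V=32.5113). Price 30.2469; hedge Δ=-0.0149, bond B=31.9958.
The time-0 hedge costs 30.2469, which is the no-arbitrage price.

(0,0): Delta=-0.0149 Bond=31.9958
(1,0): Delta=-1.0000 Bond=105.0513
(1,1): Delta=0.0245 Bond=28.6103
(2,0): Delta=-1.0000 Bond=110.3039
(2,1): Delta=-1.0000 Bond=110.3039
(2,2): Delta=0.0655 Bond=24.4411
(3,0): Delta=-1.0000 Bond=115.8190
(3,1): Delta=-1.0000 Bond=115.8190
(3,2): Delta=-1.0000 Bond=115.8190
(3,3): Delta=0.1082 Bond=19.3732
V0=30.2469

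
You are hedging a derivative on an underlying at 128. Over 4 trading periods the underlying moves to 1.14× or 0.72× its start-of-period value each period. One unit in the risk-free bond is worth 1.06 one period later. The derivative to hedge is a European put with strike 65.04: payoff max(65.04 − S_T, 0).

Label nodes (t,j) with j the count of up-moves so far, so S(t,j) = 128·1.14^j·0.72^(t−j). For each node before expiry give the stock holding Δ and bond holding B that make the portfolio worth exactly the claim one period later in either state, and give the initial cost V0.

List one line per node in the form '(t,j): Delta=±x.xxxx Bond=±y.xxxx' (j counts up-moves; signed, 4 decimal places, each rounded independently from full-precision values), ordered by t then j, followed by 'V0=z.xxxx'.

Since d<R<u, set p* = (R−d)/(u−d) = 0.8095; price each node as the discounted p*-expectation of its children.
At expiry t=4: V(4,0)=30.6415, V(4,1)=10.5757, V(4,2)=0.0000, V(4,3)=0.0000, V(4,4)=0.0000
  t=3,j=0: stock 47.7757 → up 54.4643 (V=10.5757), down 34.3985 (V=30.6415). Price 13.5827; hedge Δ=-1.0000, bond B=61.3585.
  t=3,j=1: stock 75.6449 → up 86.2352 (V=0.0000), down 54.4643 (V=10.5757). Price 1.9004; hedge Δ=-0.3329, bond B=27.0805.
  t=3,j=2: stock 119.7711 → up 136.5391 (V=0.0000), down 86.2352 (V=0.0000). Price 0.0000; hedge Δ=0.0000, bond B=0.0000.
  t=3,j=3: stock 189.6376 → up 216.1869 (V=0.0000), down 136.5391 (V=0.0000). Price 0.0000; hedge Δ=0.0000, bond B=0.0000.
  t=2,j=0: stock 66.3552 → up 75.6449 (V=1.9004), down 47.7757 (V=13.5827). Price 3.8921; hedge Δ=-0.4192, bond B=31.7072.
  t=2,j=1: stock 105.0624 → up 119.7711 (V=0.0000), down 75.6449 (V=1.9004). Price 0.3415; hedge Δ=-0.0431, bond B=4.8662.
  t=2,j=2: stock 166.3488 → up 189.6376 (V=0.0000), down 119.7711 (V=0.0000). Price 0.0000; hedge Δ=0.0000, bond B=0.0000.
  t=1,j=0: stock 92.1600 → up 105.0624 (V=0.3415), down 66.3552 (V=3.8921). Price 0.9602; hedge Δ=-0.0917, bond B=9.4140.
  t=1,j=1: stock 145.9200 → up 166.3488 (V=0.0000), down 105.0624 (V=0.3415). Price 0.0614; hedge Δ=-0.0056, bond B=0.8744.
  t=0,j=0: stock 128.0000 → up 145.9200 (V=0.0614), down 92.1600 (V=0.9602). Price 0.2194; hedge Δ=-0.0167, bond B=2.3594.
Each (Δ,B) replicates both successor values, so the strategy is self-financing and V0 is arbitrage-free.

(0,0): Delta=-0.0167 Bond=2.3594
(1,0): Delta=-0.0917 Bond=9.4140
(1,1): Delta=-0.0056 Bond=0.8744
(2,0): Delta=-0.4192 Bond=31.7072
(2,1): Delta=-0.0431 Bond=4.8662
(2,2): Delta=0.0000 Bond=0.0000
(3,0): Delta=-1.0000 Bond=61.3585
(3,1): Delta=-0.3329 Bond=27.0805
(3,2): Delta=0.0000 Bond=0.0000
(3,3): Delta=0.0000 Bond=0.0000
V0=0.2194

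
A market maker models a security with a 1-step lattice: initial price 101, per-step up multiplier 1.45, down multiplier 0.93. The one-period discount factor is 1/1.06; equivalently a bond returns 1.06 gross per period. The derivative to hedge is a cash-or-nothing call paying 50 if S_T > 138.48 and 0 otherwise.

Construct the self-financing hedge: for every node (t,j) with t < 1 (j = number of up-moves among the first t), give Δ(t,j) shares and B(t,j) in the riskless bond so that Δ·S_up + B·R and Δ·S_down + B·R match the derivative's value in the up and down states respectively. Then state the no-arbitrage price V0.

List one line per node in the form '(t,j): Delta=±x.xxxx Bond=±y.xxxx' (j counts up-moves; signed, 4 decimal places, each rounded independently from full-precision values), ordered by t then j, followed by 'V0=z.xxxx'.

Risk-neutral probability p* = (R−d)/(u−d) = (1.06−0.93)/(1.45−0.93) = 0.2500.
Terminal values V(1,·): V(1,0)=0.0000, V(1,1)=50.0000
Node (0,0) S=101.0000: V=(p*·50.0000+(1−p*)·0.0000)/1.06=11.7925; Δ=(50.0000−0.0000)/(146.4500−93.9300)=0.9520; B=V−Δ·S=-84.3614
Self-financing check: at every node Δ·S+B equals the discounted successor values.

(0,0): Delta=0.9520 Bond=-84.3614
V0=11.7925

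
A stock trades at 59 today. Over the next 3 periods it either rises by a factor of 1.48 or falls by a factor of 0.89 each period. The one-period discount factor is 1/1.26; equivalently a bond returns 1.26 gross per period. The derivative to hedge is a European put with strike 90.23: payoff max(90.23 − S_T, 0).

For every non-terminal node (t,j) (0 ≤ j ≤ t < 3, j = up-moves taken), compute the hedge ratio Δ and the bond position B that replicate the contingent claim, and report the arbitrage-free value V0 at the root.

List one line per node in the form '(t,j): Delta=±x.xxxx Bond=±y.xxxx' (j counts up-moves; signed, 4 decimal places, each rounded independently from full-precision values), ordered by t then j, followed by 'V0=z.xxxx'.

(0,0): Delta=-0.2476 Bond=18.6250
(1,0): Delta=-0.6018 Bond=42.0640
(1,1): Delta=-0.1210 Bond=12.4101
(2,0): Delta=-1.0000 Bond=71.6111
(2,1): Delta=-0.4594 Bond=41.9350
(2,2): Delta=0.0000 Bond=0.0000
V0=4.0150

Under the risk-neutral measure, an up-move has probability p* = (R−d)/(u−d) = 0.6271 and values discount at R = 1.26.
At expiry t=3: V(3,0)=48.6368, V(3,1)=21.0638, V(3,2)=0.0000, V(3,3)=0.0000
  t=2,j=0: stock 46.7339 → up 69.1662 (V=21.0638), down 41.5932 (V=48.6368). Price 24.8772; hedge Δ=-1.0000, bond B=71.6111.
  t=2,j=1: stock 77.7148 → up 115.0179 (V=0.0000), down 69.1662 (V=21.0638). Price 6.2336; hedge Δ=-0.4594, bond B=41.9350.
  t=2,j=2: stock 129.2336 → up 191.2657 (V=0.0000), down 115.0179 (V=0.0000). Price 0.0000; hedge Δ=0.0000, bond B=0.0000.
  t=1,j=0: stock 52.5100 → up 77.7148 (V=6.2336), down 46.7339 (V=24.8772). Price 10.4646; hedge Δ=-0.6018, bond B=42.0640.
  t=1,j=1: stock 87.3200 → up 129.2336 (V=0.0000), down 77.7148 (V=6.2336). Price 1.8448; hedge Δ=-0.1210, bond B=12.4101.
  t=0,j=0: stock 59.0000 → up 87.3200 (V=1.8448), down 52.5100 (V=10.4646). Price 4.0150; hedge Δ=-0.2476, bond B=18.6250.
Self-financing check: at every node Δ·S+B equals the discounted successor values.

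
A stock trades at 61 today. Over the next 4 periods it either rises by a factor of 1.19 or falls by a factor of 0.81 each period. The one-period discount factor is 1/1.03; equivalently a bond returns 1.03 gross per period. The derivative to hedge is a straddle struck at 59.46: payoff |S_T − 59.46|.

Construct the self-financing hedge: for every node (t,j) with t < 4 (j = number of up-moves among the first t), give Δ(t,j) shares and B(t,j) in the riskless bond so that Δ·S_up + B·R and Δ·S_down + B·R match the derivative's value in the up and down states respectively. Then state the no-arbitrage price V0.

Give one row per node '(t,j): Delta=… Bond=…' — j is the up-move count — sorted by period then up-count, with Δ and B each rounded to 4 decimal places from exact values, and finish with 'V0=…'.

No-arbitrage ⇒ martingale measure with p* = (R−d)/(u−d) = 0.5789.
Terminal payoffs: V(4,0)=33.2015, V(4,1)=20.8827, V(4,2)=2.7847, V(4,3)=23.8037, V(4,4)=62.8657
Node (3,0) S=32.4179: V=(p*·20.8827+(1−p*)·33.2015)/1.03=25.3103; Δ=(20.8827−33.2015)/(38.5773−26.2585)=-1.0000; B=V−Δ·S=57.7282
Node (3,1) S=47.6263: V=(p*·2.7847+(1−p*)·20.8827)/1.03=10.1019; Δ=(2.7847−20.8827)/(56.6753−38.5773)=-1.0000; B=V−Δ·S=57.7282
Node (3,2) S=69.9695: V=(p*·23.8037+(1−p*)·2.7847)/1.03=14.5181; Δ=(23.8037−2.7847)/(83.2637−56.6753)=0.7905; B=V−Δ·S=-40.7951
Node (3,3) S=102.7947: V=(p*·62.8657+(1−p*)·23.8037)/1.03=45.0665; Δ=(62.8657−23.8037)/(122.3257−83.2637)=1.0000; B=V−Δ·S=-57.7282
Node (2,0) S=40.0221: V=(p*·10.1019+(1−p*)·25.3103)/1.03=16.0247; Δ=(10.1019−25.3103)/(47.6263−32.4179)=-1.0000; B=V−Δ·S=56.0468
Node (2,1) S=58.7979: V=(p*·14.5181+(1−p*)·10.1019)/1.03=12.2899; Δ=(14.5181−10.1019)/(69.9695−47.6263)=0.1977; B=V−Δ·S=0.6683
Node (2,2) S=86.3821: V=(p*·45.0665+(1−p*)·14.5181)/1.03=31.2660; Δ=(45.0665−14.5181)/(102.7947−69.9695)=0.9306; B=V−Δ·S=-49.1247
Node (1,0) S=49.4100: V=(p*·12.2899+(1−p*)·16.0247)/1.03=13.4587; Δ=(12.2899−16.0247)/(58.7979−40.0221)=-0.1989; B=V−Δ·S=23.2869
Node (1,1) S=72.5900: V=(p*·31.2660+(1−p*)·12.2899)/1.03=22.5981; Δ=(31.2660−12.2899)/(86.3821−58.7979)=0.6879; B=V−Δ·S=-27.3390
Node (0,0) S=61.0000: V=(p*·22.5981+(1−p*)·13.4587)/1.03=18.2038; Δ=(22.5981−13.4587)/(72.5900−49.4100)=0.3943; B=V−Δ·S=-5.8474
Each (Δ,B) replicates both successor values, so the strategy is self-financing and V0 is arbitrage-free.

(0,0): Delta=0.3943 Bond=-5.8474
(1,0): Delta=-0.1989 Bond=23.2869
(1,1): Delta=0.6879 Bond=-27.3390
(2,0): Delta=-1.0000 Bond=56.0468
(2,1): Delta=0.1977 Bond=0.6683
(2,2): Delta=0.9306 Bond=-49.1247
(3,0): Delta=-1.0000 Bond=57.7282
(3,1): Delta=-1.0000 Bond=57.7282
(3,2): Delta=0.7905 Bond=-40.7951
(3,3): Delta=1.0000 Bond=-57.7282
V0=18.2038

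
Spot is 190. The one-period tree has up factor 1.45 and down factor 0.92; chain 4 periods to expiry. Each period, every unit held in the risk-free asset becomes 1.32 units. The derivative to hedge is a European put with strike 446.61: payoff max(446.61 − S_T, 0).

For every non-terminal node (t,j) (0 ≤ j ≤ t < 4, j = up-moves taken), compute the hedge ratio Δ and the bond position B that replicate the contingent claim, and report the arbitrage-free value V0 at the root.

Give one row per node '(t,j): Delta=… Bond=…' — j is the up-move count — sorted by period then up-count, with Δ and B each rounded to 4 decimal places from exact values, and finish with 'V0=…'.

Under the risk-neutral measure, an up-move has probability p* = (R−d)/(u−d) = 0.7547 and values discount at R = 1.32.
Payoff layer (t=4): V(4,0)=310.4953, V(4,1)=232.0815, V(4,2)=108.4944, V(4,3)=0.0000, V(4,4)=0.0000
  t=3,j=0: stock 147.9507 → up 214.5285 (V=232.0815), down 136.1147 (V=310.4953). Price 190.3902; hedge Δ=-1.0000, bond B=338.3409.
  t=3,j=1: stock 233.1832 → up 338.1156 (V=108.4944), down 214.5285 (V=232.0815). Price 105.1577; hedge Δ=-1.0000, bond B=338.3409.
  t=3,j=2: stock 367.5170 → up 532.8997 (V=0.0000), down 338.1156 (V=108.4944). Price 20.1605; hedge Δ=-0.5570, bond B=224.8668.
  t=3,j=3: stock 579.2387 → up 839.8962 (V=0.0000), down 532.8996 (V=0.0000). Price 0.0000; hedge Δ=0.0000, bond B=0.0000.
  t=2,j=0: stock 160.8160 → up 233.1832 (V=105.1577), down 147.9507 (V=190.3902). Price 95.5029; hedge Δ=-1.0000, bond B=256.3189.
  t=2,j=1: stock 253.4600 → up 367.5170 (V=20.1605), down 233.1832 (V=105.1577). Price 31.0673; hedge Δ=-0.6327, bond B=191.4395.
  t=2,j=2: stock 399.4750 → up 579.2387 (V=0.0000), down 367.5170 (V=20.1605). Price 3.7462; hedge Δ=-0.0952, bond B=41.7849.
  t=1,j=0: stock 174.8000 → up 253.4600 (V=31.0673), down 160.8160 (V=95.5029). Price 35.5093; hedge Δ=-0.6955, bond B=157.0858.
  t=1,j=1: stock 275.5000 → up 399.4750 (V=3.7462), down 253.4600 (V=31.0673). Price 7.9149; hedge Δ=-0.1871, bond B=59.4641.
  t=0,j=0: stock 190.0000 → up 275.5000 (V=7.9149), down 174.8000 (V=35.5093). Price 11.1237; hedge Δ=-0.2740, bond B=63.1887.
The time-0 hedge costs 11.1237, which is the no-arbitrage price.

(0,0): Delta=-0.2740 Bond=63.1887
(1,0): Delta=-0.6955 Bond=157.0858
(1,1): Delta=-0.1871 Bond=59.4641
(2,0): Delta=-1.0000 Bond=256.3189
(2,1): Delta=-0.6327 Bond=191.4395
(2,2): Delta=-0.0952 Bond=41.7849
(3,0): Delta=-1.0000 Bond=338.3409
(3,1): Delta=-1.0000 Bond=338.3409
(3,2): Delta=-0.5570 Bond=224.8668
(3,3): Delta=0.0000 Bond=0.0000
V0=11.1237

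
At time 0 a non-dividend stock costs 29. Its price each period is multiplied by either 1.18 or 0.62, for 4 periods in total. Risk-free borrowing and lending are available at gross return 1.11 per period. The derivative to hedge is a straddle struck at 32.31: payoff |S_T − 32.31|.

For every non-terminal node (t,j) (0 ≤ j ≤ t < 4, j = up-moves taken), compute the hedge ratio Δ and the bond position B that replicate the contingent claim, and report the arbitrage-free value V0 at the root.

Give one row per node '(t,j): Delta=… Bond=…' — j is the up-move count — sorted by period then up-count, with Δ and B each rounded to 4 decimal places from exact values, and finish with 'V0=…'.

(0,0): Delta=0.4427 Bond=-2.0848
(1,0): Delta=-1.0000 Bond=23.6248
(1,1): Delta=0.5509 Bond=-6.0196
(2,0): Delta=-1.0000 Bond=26.2235
(2,1): Delta=-1.0000 Bond=26.2235
(2,2): Delta=0.6674 Bond=-11.3826
(3,0): Delta=-1.0000 Bond=29.1081
(3,1): Delta=-1.0000 Bond=29.1081
(3,2): Delta=-1.0000 Bond=29.1081
(3,3): Delta=0.7925 Bond=-18.5979
V0=10.7521

No-arbitrage ⇒ martingale measure with p* = (R−d)/(u−d) = 0.8750.
Payoff layer (t=4): V(4,0)=28.0249, V(4,1)=24.1544, V(4,2)=16.7881, V(4,3)=2.7683, V(4,4)=23.9146
(3,0): S=6.9115. Δ = (V_up−V_dn)/(S_up−S_dn) = (24.1544−28.0249)/(8.1556−4.2851) = -1.0000. V = [p*·24.1544 + (1−p*)·28.0249]/1.11 = 22.1966. B = V − Δ·S = 29.1081.
(3,1): S=13.1542. Δ = (V_up−V_dn)/(S_up−S_dn) = (16.7881−24.1544)/(15.5219−8.1556) = -1.0000. V = [p*·16.7881 + (1−p*)·24.1544]/1.11 = 15.9539. B = V − Δ·S = 29.1081.
(3,2): S=25.0354. Δ = (V_up−V_dn)/(S_up−S_dn) = (2.7683−16.7881)/(29.5417−15.5219) = -1.0000. V = [p*·2.7683 + (1−p*)·16.7881]/1.11 = 4.0728. B = V − Δ·S = 29.1081.
(3,3): S=47.6479. Δ = (V_up−V_dn)/(S_up−S_dn) = (23.9146−2.7683)/(56.2246−29.5417) = 0.7925. V = [p*·23.9146 + (1−p*)·2.7683]/1.11 = 19.1633. B = V − Δ·S = -18.5979.
(2,0): S=11.1476. Δ = (V_up−V_dn)/(S_up−S_dn) = (15.9539−22.1966)/(13.1542−6.9115) = -1.0000. V = [p*·15.9539 + (1−p*)·22.1966]/1.11 = 15.0759. B = V − Δ·S = 26.2235.
(2,1): S=21.2164. Δ = (V_up−V_dn)/(S_up−S_dn) = (4.0728−15.9539)/(25.0354−13.1542) = -1.0000. V = [p*·4.0728 + (1−p*)·15.9539]/1.11 = 5.0071. B = V − Δ·S = 26.2235.
(2,2): S=40.3796. Δ = (V_up−V_dn)/(S_up−S_dn) = (19.1633−4.0728)/(47.6479−25.0354) = 0.6674. V = [p*·19.1633 + (1−p*)·4.0728]/1.11 = 15.5649. B = V − Δ·S = -11.3826.
(1,0): S=17.9800. Δ = (V_up−V_dn)/(S_up−S_dn) = (5.0071−15.0759)/(21.2164−11.1476) = -1.0000. V = [p*·5.0071 + (1−p*)·15.0759]/1.11 = 5.6448. B = V − Δ·S = 23.6248.
(1,1): S=34.2200. Δ = (V_up−V_dn)/(S_up−S_dn) = (15.5649−5.0071)/(40.3796−21.2164) = 0.5509. V = [p*·15.5649 + (1−p*)·5.0071]/1.11 = 12.8335. B = V − Δ·S = -6.0196.
(0,0): S=29.0000. Δ = (V_up−V_dn)/(S_up−S_dn) = (12.8335−5.6448)/(34.2200−17.9800) = 0.4427. V = [p*·12.8335 + (1−p*)·5.6448]/1.11 = 10.7521. B = V − Δ·S = -2.0848.
Each (Δ,B) replicates both successor values, so the strategy is self-financing and V0 is arbitrage-free.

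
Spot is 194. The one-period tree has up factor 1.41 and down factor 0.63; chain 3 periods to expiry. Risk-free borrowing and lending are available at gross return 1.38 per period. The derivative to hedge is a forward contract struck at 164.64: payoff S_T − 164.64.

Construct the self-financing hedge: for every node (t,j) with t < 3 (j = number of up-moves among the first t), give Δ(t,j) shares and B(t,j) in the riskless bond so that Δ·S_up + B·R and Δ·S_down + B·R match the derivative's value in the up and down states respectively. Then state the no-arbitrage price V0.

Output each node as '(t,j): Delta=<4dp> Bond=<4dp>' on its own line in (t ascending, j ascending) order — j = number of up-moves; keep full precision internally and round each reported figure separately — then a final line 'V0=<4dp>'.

Under the risk-neutral measure, an up-move has probability p* = (R−d)/(u−d) = 0.9615 and values discount at R = 1.38.
Terminal values V(3,·): V(3,0)=-116.1309, V(3,1)=-56.0720, V(3,2)=78.3456, V(3,3)=379.1849
  t=2,j=0: stock 76.9986 → up 108.5680 (V=-56.0720), down 48.5091 (V=-116.1309). Price -42.3057; hedge Δ=1.0000, bond B=-119.3043.
  t=2,j=1: stock 172.3302 → up 242.9856 (V=78.3456), down 108.5680 (V=-56.0720). Price 53.0259; hedge Δ=1.0000, bond B=-119.3043.
  t=2,j=2: stock 385.6914 → up 543.8249 (V=379.1849), down 242.9856 (V=78.3456). Price 266.3871; hedge Δ=1.0000, bond B=-119.3043.
  t=1,j=0: stock 122.2200 → up 172.3302 (V=53.0259), down 76.9986 (V=-42.3057). Price 35.7676; hedge Δ=1.0000, bond B=-86.4524.
  t=1,j=1: stock 273.5400 → up 385.6914 (V=266.3871), down 172.3302 (V=53.0259). Price 187.0876; hedge Δ=1.0000, bond B=-86.4524.
  t=0,j=0: stock 194.0000 → up 273.5400 (V=187.0876), down 122.2200 (V=35.7676). Price 131.3533; hedge Δ=1.0000, bond B=-62.6467.
Self-financing check: at every node Δ·S+B equals the discounted successor values.

(0,0): Delta=1.0000 Bond=-62.6467
(1,0): Delta=1.0000 Bond=-86.4524
(1,1): Delta=1.0000 Bond=-86.4524
(2,0): Delta=1.0000 Bond=-119.3043
(2,1): Delta=1.0000 Bond=-119.3043
(2,2): Delta=1.0000 Bond=-119.3043
V0=131.3533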